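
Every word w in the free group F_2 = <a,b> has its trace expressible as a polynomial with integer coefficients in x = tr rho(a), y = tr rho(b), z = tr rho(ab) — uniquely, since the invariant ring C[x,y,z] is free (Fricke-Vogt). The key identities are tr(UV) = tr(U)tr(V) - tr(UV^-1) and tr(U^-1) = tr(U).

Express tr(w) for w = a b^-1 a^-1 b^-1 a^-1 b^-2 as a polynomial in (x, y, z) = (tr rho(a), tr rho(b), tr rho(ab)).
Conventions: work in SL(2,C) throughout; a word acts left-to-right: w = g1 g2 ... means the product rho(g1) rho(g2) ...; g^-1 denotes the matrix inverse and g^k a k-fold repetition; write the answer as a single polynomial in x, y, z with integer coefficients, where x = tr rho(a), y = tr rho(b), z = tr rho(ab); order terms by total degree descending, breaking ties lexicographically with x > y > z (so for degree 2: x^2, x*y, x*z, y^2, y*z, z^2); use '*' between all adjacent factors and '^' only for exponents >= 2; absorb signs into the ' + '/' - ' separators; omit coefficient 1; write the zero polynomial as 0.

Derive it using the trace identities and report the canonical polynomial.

so trace(a b^-1) = trace(a) trace(b) - trace(a b)   [inverse elimination on b] = x*y - z
trace(b^-1 a b^-1) = trace(a b^-1) trace(b) - trace(a)   [inverse elimination on b] = x*y^2 - y*z - x
reduce: trace(b^-2 a b^-1) = trace(b^-1 a b^-1) trace(b) - trace(b^-1 a)   [inverse elimination on b] = x*y^3 - y^2*z - 2*x*y + z
trace(a^2) = trace(a) trace(a) - trace(1)   [square of a] = x^2 - 2
so trace(a^2 b) = trace(a) trace(b a) - trace(b)   [square of a] = x*z - y
trace(a b^-1 a) = trace(a^2) trace(b) - trace(a^2 b)   [inverse elimination on b] = x^2*y - x*z - y
reduce: trace(a b a b) = trace(a b) trace(a b) - trace(1)   [split at a repeated a] = z^2 - 2
reduce: trace(a b^-1 a b) = trace(a b a) trace(b) - trace(a b a b)   [inverse elimination on b] = x*y*z - y^2 - z^2 + 2
trace(a b^-1 a b^-1) = trace(a b^-1 a) trace(b) - trace(a b^-1 a b)   [inverse elimination on b] = x^2*y^2 - 2*x*y*z + z^2 - 2
trace(b^-2 a b^-1 a) = trace(a b^-1 a b^-1) trace(b) - trace(a b^-1 a)   [inverse elimination on b] = x^2*y^3 - 2*x*y^2*z - x^2*y + y*z^2 + x*z - y
reduce: trace(b^-1 a b^-1 a^-1 b^-1) = trace(b^-2 a b^-1) trace(a) - trace(b^-2 a b^-1 a)   [inverse elimination on a] = x*y^2*z - x^2*y - y*z^2 + y
so trace(b^-1 a^2 b^-1) = trace(b^-1 a^2) trace(b) - trace(b^-1 a^2 b)   [inverse elimination on b] = x^2*y^2 - x*y*z - x^2 - y^2 + 2
trace(a^3) = trace(a) trace(a^2) - trace(a)   [square of a] = x^3 - 3*x
so trace(a^3 b) = trace(a) trace(a b a) - trace(a b)   [square of a] = x^2*z - x*y - z
trace(a b^-1 a^2) = trace(a^3) trace(b) - trace(a^3 b)   [inverse elimination on b] = x^3*y - x^2*z - 2*x*y + z
trace(b a b) = trace(b) trace(a b) - trace(a)   [square of b] = y*z - x
so trace(a^2 b a b) = trace(a) trace(b a b a) - trace(b a b)   [square of a] = x*z^2 - y*z - x
so trace(a b^-1 a^2 b) = trace(a^2 b a) trace(b) - trace(a^2 b a b)   [inverse elimination on b] = x^2*y*z - x*y^2 - x*z^2 + x
trace(b^-1 a^2 b^-1 a) = trace(a b^-1 a^2) trace(b) - trace(a b^-1 a^2 b)   [inverse elimination on b] = x^3*y^2 - 2*x^2*y*z - x*y^2 + x*z^2 + y*z - x
reduce: trace(a b^-1 a^-1 b^-1 a) = trace(b^-1 a^2 b^-1) trace(a) - trace(b^-1 a^2 b^-1 a)   [inverse elimination on a] = x^2*y*z - x^3 - x*z^2 - y*z + 3*x
reduce: trace(a b a b a b) = trace(b a) trace(b a b a) - trace(b^-1 a^-1)   [split at a repeated b] = z^3 - 3*z
trace(b a b a b^-1 a) = trace(a b a b a) trace(b) - trace(a b a b a b)   [inverse elimination on b] = x*y*z^2 - y^2*z - z^3 - x*y + 3*z
reduce: trace(a b a b^-1 a^-1 b) = trace(b a b a b^-1) trace(a) - trace(b a b a b^-1 a)   [inverse elimination on a] = -x*y*z^2 + x^2*z + y^2*z + z^3 - 3*z
trace(a b^-1 a^-1 b^-1 a b) = trace(a b a b^-1 a^-1) trace(b) - trace(a b a b^-1 a^-1 b)   [inverse elimination on b] = x*y*z^2 - x^2*z - y^2*z - z^3 + x*y + 3*z
reduce: trace(b^-1 a b^-1 a^-1 b^-1 a) = trace(a b^-1 a^-1 b^-1 a) trace(b) - trace(a b^-1 a^-1 b^-1 a b)   [inverse elimination on b] = x^2*y^2*z - x^3*y - 2*x*y*z^2 + x^2*z + z^3 + 2*x*y - 3*z
trace(a b^-1 a^-1 b^-1 a^-1 b^-1) = trace(b^-1 a b^-1 a^-1 b^-1) trace(a) - trace(b^-1 a b^-1 a^-1 b^-1 a)   [inverse elimination on a] = x*y*z^2 - x^2*z - z^3 - x*y + 3*z
trace(a b^-1 a^-1 b^-1 a^-1 b^-2) = trace(a b^-1 a^-1 b^-1 a^-1 b^-1) trace(b) - trace(a b^-1 a^-1 b^-1 a^-1)   [inverse elimination on b] = x*y^2*z^2 - x^2*y*z - y*z^3 - x*y^2 + 2*y*z + x

x*y^2*z^2 - x^2*y*z - y*z^3 - x*y^2 + 2*y*z + x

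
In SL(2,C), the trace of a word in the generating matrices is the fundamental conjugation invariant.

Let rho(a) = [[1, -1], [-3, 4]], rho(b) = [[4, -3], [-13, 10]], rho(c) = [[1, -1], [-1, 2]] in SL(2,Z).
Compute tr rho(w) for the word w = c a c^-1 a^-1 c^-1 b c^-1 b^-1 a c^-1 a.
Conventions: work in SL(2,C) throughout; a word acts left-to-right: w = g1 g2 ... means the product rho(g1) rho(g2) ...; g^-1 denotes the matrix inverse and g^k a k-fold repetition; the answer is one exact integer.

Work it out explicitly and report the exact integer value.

rho(c) = [[1, -1], [-1, 2]]
... * rho(a) = [[1, -1], [-3, 4]]  ->  [[4, -5], [-7, 9]]
... * rho(c^-1) = [[2, 1], [1, 1]]  ->  [[3, -1], [-5, 2]]
... * rho(a^-1) = [[4, 1], [3, 1]]  ->  [[9, 2], [-14, -3]]
... * rho(c^-1) = [[2, 1], [1, 1]]  ->  [[20, 11], [-31, -17]]
... * rho(b) = [[4, -3], [-13, 10]]  ->  [[-63, 50], [97, -77]]
... * rho(c^-1) = [[2, 1], [1, 1]]  ->  [[-76, -13], [117, 20]]
... * rho(b^-1) = [[10, 3], [13, 4]]  ->  [[-929, -280], [1430, 431]]
... * rho(a) = [[1, -1], [-3, 4]]  ->  [[-89, -191], [137, 294]]
... * rho(c^-1) = [[2, 1], [1, 1]]  ->  [[-369, -280], [568, 431]]
... * rho(a) = [[1, -1], [-3, 4]]  ->  [[471, -751], [-725, 1156]]
tr = 471 + 1156 = 1627

1627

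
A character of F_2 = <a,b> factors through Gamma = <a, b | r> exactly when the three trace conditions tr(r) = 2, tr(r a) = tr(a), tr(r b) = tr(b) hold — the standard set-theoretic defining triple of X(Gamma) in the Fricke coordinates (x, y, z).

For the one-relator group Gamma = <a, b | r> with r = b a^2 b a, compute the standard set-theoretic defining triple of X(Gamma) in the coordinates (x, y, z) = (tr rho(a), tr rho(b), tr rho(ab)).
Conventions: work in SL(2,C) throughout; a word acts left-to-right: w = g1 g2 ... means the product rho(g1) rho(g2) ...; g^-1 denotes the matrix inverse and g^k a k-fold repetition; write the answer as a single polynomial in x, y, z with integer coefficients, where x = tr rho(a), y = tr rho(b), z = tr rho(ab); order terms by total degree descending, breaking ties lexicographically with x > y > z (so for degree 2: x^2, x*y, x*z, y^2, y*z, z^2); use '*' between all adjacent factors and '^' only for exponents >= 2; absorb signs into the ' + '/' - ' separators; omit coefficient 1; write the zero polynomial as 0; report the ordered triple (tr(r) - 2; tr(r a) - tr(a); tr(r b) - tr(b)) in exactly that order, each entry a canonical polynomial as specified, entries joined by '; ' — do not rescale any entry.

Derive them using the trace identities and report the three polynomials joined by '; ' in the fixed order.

x*z^2 - y*z - x - 2; x^2*z^2 - 2*x*y*z + y^2 - x - 2; x*y*z^2 - x^2*z - y^2*z - y + z

use: tr(b a b a) = tr(b a) * tr(b a) - tr(1)   [split at repeated b] = z^2 - 2
use: tr(b a b) = tr(b) * tr(a b) - tr(a) = y*z - x
tr(b a^2 b a) = tr(a) * tr(b a b a) - tr(b a b) = x*z^2 - y*z - x
tr(b^2) = tr(b) * tr(b) - tr(1)   [square of b] = y^2 - 2
apply: tr(b a^2 b) = tr(a) * tr(b^2 a) - tr(b^2)   [square of a] = x*y*z - x^2 - y^2 + 2
use: tr(b a^2 b a^2) = tr(a) * tr(b a^2 b a) - tr(b a^2 b)   [square of a] = x^2*z^2 - 2*x*y*z + y^2 - 2
tr(a b a) = tr(a) * tr(b a) - tr(b) = x*z - y
tr(b a b^2 a) = tr(b) * tr(a b a b) - tr(a b a) = y*z^2 - x*z - y
tr(b a b^2) = tr(b) * tr(a b^2) - tr(a b) = y^2*z - x*y - z
tr(b a^2 b a b) = tr(a) * tr(b a b^2 a) - tr(b a b^2) = x*y*z^2 - x^2*z - y^2*z + z
assemble the triple (tr(r) - 2; tr(r a) - x; tr(r b) - y)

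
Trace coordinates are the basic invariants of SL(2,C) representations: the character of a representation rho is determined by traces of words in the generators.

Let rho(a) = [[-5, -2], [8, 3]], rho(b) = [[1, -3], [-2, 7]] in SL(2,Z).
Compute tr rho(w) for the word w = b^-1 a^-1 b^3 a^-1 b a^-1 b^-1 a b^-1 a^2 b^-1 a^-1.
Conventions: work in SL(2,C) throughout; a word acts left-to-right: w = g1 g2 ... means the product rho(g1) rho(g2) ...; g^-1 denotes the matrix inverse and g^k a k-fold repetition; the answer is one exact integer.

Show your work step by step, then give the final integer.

9284606

rho(b^-1) = [[7, 3], [2, 1]]
... * rho(a^-1) = [[3, 2], [-8, -5]]  ->  [[-3, -1], [-2, -1]]
... * rho(b) = [[1, -3], [-2, 7]]  ->  [[-1, 2], [0, -1]]
... * rho(b) = [[1, -3], [-2, 7]]  ->  [[-5, 17], [2, -7]]
... * rho(b) = [[1, -3], [-2, 7]]  ->  [[-39, 134], [16, -55]]
... * rho(a^-1) = [[3, 2], [-8, -5]]  ->  [[-1189, -748], [488, 307]]
... * rho(b) = [[1, -3], [-2, 7]]  ->  [[307, -1669], [-126, 685]]
... * rho(a^-1) = [[3, 2], [-8, -5]]  ->  [[14273, 8959], [-5858, -3677]]
... * rho(b^-1) = [[7, 3], [2, 1]]  ->  [[117829, 51778], [-48360, -21251]]
... * rho(a) = [[-5, -2], [8, 3]]  ->  [[-174921, -80324], [71792, 32967]]
... * rho(b^-1) = [[7, 3], [2, 1]]  ->  [[-1385095, -605087], [568478, 248343]]
... * rho(a) = [[-5, -2], [8, 3]]  ->  [[2084779, 954929], [-855646, -391927]]
... * rho(a) = [[-5, -2], [8, 3]]  ->  [[-2784463, -1304771], [1142814, 535511]]
... * rho(b^-1) = [[7, 3], [2, 1]]  ->  [[-22100783, -9658160], [9070720, 3963953]]
... * rho(a^-1) = [[3, 2], [-8, -5]]  ->  [[10962931, 4089234], [-4499464, -1678325]]
tr = 10962931 + -1678325 = 9284606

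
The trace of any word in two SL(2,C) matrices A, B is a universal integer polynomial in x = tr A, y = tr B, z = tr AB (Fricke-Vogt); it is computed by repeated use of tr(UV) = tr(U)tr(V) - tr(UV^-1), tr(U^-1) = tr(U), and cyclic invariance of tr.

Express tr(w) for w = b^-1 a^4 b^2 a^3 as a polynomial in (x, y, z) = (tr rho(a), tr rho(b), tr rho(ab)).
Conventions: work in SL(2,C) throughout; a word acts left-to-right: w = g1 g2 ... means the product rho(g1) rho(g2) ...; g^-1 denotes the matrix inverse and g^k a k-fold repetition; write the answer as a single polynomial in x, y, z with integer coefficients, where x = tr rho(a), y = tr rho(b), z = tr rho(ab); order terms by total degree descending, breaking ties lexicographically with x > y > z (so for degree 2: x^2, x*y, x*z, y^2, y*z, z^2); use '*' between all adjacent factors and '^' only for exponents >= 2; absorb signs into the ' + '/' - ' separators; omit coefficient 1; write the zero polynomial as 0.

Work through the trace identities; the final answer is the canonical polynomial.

tr(a b a) = tr(a)*tr(b a) - tr(b)   [square of a] = x*z - y
tr(a b a^2) = tr(a)*tr(a b a) - tr(a b)   [square of a] = x^2*z - x*y - z
tr(a^4 b) = tr(a)*tr(a b a^2) - tr(a b a)   [square of a] = x^3*z - x^2*y - 2*x*z + y
tr(a^2) = tr(a)*tr(a) - tr(1)   [square of a] = x^2 - 2
tr(a^3) = tr(a)*tr(a^2) - tr(a)   [square of a] = x^3 - 3*x
tr(a^4) = tr(a)*tr(a^3) - tr(a^2)   [square of a] = x^4 - 4*x^2 + 2
tr(a^2 b^2 a^2) = tr(b)*tr(a^4 b) - tr(a^4)   [square of b] = x^3*y*z - x^4 - x^2*y^2 - 2*x*y*z + 4*x^2 + y^2 - 2
tr(b^2 a^2) = tr(b)*tr(a^2 b) - tr(a^2)   [square of b] = x*y*z - x^2 - y^2 + 2
tr(b^2 a) = tr(b)*tr(a b) - tr(a)   [square of b] = y*z - x
tr(a^2 b^2 a) = tr(a)*tr(b^2 a^2) - tr(b^2 a)   [square of a] = x^2*y*z - x^3 - x*y^2 - y*z + 3*x
tr(a^4 b^2 a) = tr(a)*tr(a^2 b^2 a^2) - tr(a^2 b^2 a)   [square of a] = x^4*y*z - x^5 - x^3*y^2 - 3*x^2*y*z + 5*x^3 + 2*x*y^2 + y*z - 5*x
tr(b^2 a^6) = tr(a)*tr(a^4 b^2 a) - tr(a^4 b^2)   [square of a] = x^5*y*z - x^6 - x^4*y^2 - 4*x^3*y*z + 6*x^4 + 3*x^2*y^2 + 3*x*y*z - 9*x^2 - y^2 + 2
tr(a^4 b^2 a^3) = tr(a)*tr(b^2 a^6) - tr(b^2 a^5)   [square of a] = x^6*y*z - x^7 - x^5*y^2 - 5*x^4*y*z + 7*x^5 + 4*x^3*y^2 + 6*x^2*y*z - 14*x^3 - 3*x*y^2 - y*z + 7*x
tr(b a b a) = tr(a b)*tr(a b) - tr(1)   [split at a repeated a] = z^2 - 2
tr(b a^2 b a) = tr(a)*tr(b a b a) - tr(b a b)   [square of a] = x*z^2 - y*z - x
tr(a^2 b a^2 b) = tr(a)*tr(b a^2 b a) - tr(b a^2 b)   [square of a] = x^2*z^2 - 2*x*y*z + y^2 - 2
tr(a b^2 a^2 b a) = tr(b)*tr(a^2 b a^2 b) - tr(a^2 b a^2)   [square of b] = x^2*y*z^2 - x^3*z - 2*x*y^2*z + x^2*y + y^3 + 2*x*z - 3*y
tr(a b^2 a^2 b) = tr(b)*tr(a^2 b a b) - tr(a^2 b a)   [square of b] = x*y*z^2 - x^2*z - y^2*z + z
tr(a b a^3 b^2 a) = tr(a)*tr(a b^2 a^2 b a) - tr(a b^2 a^2 b)   [square of a] = x^3*y*z^2 - x^4*z - 2*x^2*y^2*z + x^3*y + x*y^3 - x*y*z^2 + 3*x^2*z + y^2*z - 3*x*y - z
tr(b^2 a b a) = tr(b)*tr(a b a b) - tr(a b a)   [square of b] = y*z^2 - x*z - y
tr(b^2 a b) = tr(b)*tr(b a b) - tr(b a)   [square of b] = y^2*z - x*y - z
tr(a b^2 a b a) = tr(a)*tr(b^2 a b a) - tr(b^2 a b)   [square of a] = x*y*z^2 - x^2*z - y^2*z + z
tr(a b a^3 b^2) = tr(a)*tr(a b^2 a b a) - tr(a b^2 a b)   [square of a] = x^2*y*z^2 - x^3*z - x*y^2*z - y*z^2 + 2*x*z + y
tr(a b^2 a^3 b a^2) = tr(a)*tr(a b a^3 b^2 a) - tr(a b a^3 b^2)   [square of a] = x^4*y*z^2 - x^5*z - 2*x^3*y^2*z + x^4*y + x^2*y^3 - 2*x^2*y*z^2 + 4*x^3*z + 2*x*y^2*z - 3*x^2*y + y*z^2 - 3*x*z - y
tr(a^3 b a^2 b) = tr(a)*tr(a b a^2 b a) - tr(a b a^2 b)   [square of a] = x^3*z^2 - 2*x^2*y*z + x*y^2 - x*z^2 + y*z - x
tr(a^3 b a^2) = tr(a)*tr(a b a^3) - tr(a b a^2)   [square of a] = x^4*z - x^3*y - 3*x^2*z + 2*x*y + z
tr(a b^2 a^3 b a) = tr(b)*tr(a^3 b a^2 b) - tr(a^3 b a^2)   [square of b] = x^3*y*z^2 - x^4*z - 2*x^2*y^2*z + x^3*y + x*y^3 - x*y*z^2 + 3*x^2*z + y^2*z - 3*x*y - z
tr(a^4 b^2 a^3 b) = tr(a)*tr(a b^2 a^3 b a^2) - tr(a b^2 a^3 b a)   [square of a] = x^5*y*z^2 - x^6*z - 2*x^4*y^2*z + x^5*y + x^3*y^3 - 3*x^3*y*z^2 + 5*x^4*z + 4*x^2*y^2*z - 4*x^3*y - x*y^3 + 2*x*y*z^2 - 6*x^2*z - y^2*z + 2*x*y + z
tr(b^-1 a^4 b^2 a^3) = tr(a^4 b^2 a^3)*tr(b) - tr(a^4 b^2 a^3 b)   [inverse elimination on b] = x^6*y^2*z - x^7*y - x^5*y^3 - x^5*y*z^2 + x^6*z - 3*x^4*y^2*z + 6*x^5*y + 3*x^3*y^3 + 3*x^3*y*z^2 - 5*x^4*z + 2*x^2*y^2*z - 10*x^3*y - 2*x*y^3 - 2*x*y*z^2 + 6*x^2*z + 5*x*y - z

x^6*y^2*z - x^7*y - x^5*y^3 - x^5*y*z^2 + x^6*z - 3*x^4*y^2*z + 6*x^5*y + 3*x^3*y^3 + 3*x^3*y*z^2 - 5*x^4*z + 2*x^2*y^2*z - 10*x^3*y - 2*x*y^3 - 2*x*y*z^2 + 6*x^2*z + 5*x*y - z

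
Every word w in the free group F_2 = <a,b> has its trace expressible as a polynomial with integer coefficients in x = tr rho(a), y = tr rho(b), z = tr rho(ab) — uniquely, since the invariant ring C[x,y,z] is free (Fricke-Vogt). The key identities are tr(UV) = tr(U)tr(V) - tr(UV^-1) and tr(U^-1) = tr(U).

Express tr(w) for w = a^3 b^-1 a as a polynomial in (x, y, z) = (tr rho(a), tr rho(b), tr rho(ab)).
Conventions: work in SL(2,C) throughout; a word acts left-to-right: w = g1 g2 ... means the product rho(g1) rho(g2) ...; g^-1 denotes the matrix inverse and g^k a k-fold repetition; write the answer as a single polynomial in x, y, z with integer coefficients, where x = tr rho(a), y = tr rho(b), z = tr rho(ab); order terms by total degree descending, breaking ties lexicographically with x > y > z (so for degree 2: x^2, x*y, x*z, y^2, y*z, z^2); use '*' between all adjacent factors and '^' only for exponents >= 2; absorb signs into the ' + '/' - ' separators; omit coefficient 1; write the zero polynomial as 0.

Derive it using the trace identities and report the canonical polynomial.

tr(a^2) = tr(a) * tr(a) - tr(1) = x^2 - 2
tr(a^3) = tr(a) * tr(a^2) - tr(a) = x^3 - 3*x
reduce: tr(a^4) = tr(a) * tr(a^3) - tr(a^2) = x^4 - 4*x^2 + 2
tr(b a^2) = tr(a) * tr(b a) - tr(b) = x*z - y
reduce: tr(b a^3) = tr(a) * tr(b a^2) - tr(b a) = x^2*z - x*y - z
so tr(a^4 b) = tr(a) * tr(b a^3) - tr(b a^2) = x^3*z - x^2*y - 2*x*z + y
reduce: tr(a^3 b^-1 a) = tr(a^4) * tr(b) - tr(a^4 b) = x^4*y - x^3*z - 3*x^2*y + 2*x*z + y

x^4*y - x^3*z - 3*x^2*y + 2*x*z + y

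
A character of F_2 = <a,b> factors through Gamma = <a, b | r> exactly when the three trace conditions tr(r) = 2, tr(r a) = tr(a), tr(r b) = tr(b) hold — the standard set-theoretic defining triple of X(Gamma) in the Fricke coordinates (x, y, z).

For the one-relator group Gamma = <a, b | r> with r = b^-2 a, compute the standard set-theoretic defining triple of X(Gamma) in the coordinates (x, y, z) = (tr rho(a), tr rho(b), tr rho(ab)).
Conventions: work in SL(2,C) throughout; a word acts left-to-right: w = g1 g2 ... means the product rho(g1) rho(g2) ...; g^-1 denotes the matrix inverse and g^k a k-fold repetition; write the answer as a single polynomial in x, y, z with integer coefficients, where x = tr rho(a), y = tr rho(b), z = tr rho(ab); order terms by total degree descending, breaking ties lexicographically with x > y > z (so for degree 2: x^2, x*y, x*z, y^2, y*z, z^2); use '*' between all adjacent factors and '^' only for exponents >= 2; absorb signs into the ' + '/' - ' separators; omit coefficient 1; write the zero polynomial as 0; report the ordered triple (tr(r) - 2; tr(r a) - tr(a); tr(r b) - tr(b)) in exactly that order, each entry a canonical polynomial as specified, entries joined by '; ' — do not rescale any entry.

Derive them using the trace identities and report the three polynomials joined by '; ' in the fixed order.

x*y^2 - y*z - x - 2; x^2*y^2 - x*y*z - x^2 - y^2 - x + 2; x*y - y - z

trace(a b^-1) = trace(a) * trace(b) - trace(a b)   [inverse elimination on b] = x*y - z
trace(b^-2 a) = trace(a b^-1) * trace(b) - trace(a)   [inverse elimination on b] = x*y^2 - y*z - x
next, trace(a^2) = trace(a) * trace(a) - trace(1)  (reduce the a square) = x^2 - 2
and trace(a^2 b) = trace(a) * trace(b a) - trace(b)  (reduce the a square) = x*z - y
and trace(b^-1 a^2) = trace(a^2) * trace(b) - trace(a^2 b)  (eliminate b^-1) = x^2*y - x*z - y
trace(b^-2 a^2) = trace(b^-1 a^2) * trace(b) - trace(b^-1 a^2 b)  (eliminate b^-1) = x^2*y^2 - x*y*z - x^2 - y^2 + 2
assemble the triple (trace(r) - 2; trace(r a) - x; trace(r b) - y)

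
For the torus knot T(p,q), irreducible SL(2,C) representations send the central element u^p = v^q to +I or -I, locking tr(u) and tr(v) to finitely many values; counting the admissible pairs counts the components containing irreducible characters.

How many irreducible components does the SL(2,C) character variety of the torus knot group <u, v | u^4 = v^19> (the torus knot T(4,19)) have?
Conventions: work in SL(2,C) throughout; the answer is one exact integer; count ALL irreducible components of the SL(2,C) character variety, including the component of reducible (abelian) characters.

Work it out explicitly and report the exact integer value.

In the torus knot group T(4,19), u^4 = v^19 is central, so an irreducible representation sends it to +I or -I (Schur).
On an irreducible component, tr(u) is locked at 2*cos(pi*alpha/4) for some alpha in 1..3, and tr(v) at 2*cos(pi*beta/19) for some beta in 1..18.
u^4 = (-1)^alpha I and v^19 = (-1)^beta I must agree, so alpha and beta have equal parity.
count pairs: odd alpha (2 choices) x odd beta (9), plus even alpha (1) x even beta (9): 2*9 + 1*9 = 27.
components with irreducible characters: 27; plus the single component of reducible (abelian) characters: total 28.

28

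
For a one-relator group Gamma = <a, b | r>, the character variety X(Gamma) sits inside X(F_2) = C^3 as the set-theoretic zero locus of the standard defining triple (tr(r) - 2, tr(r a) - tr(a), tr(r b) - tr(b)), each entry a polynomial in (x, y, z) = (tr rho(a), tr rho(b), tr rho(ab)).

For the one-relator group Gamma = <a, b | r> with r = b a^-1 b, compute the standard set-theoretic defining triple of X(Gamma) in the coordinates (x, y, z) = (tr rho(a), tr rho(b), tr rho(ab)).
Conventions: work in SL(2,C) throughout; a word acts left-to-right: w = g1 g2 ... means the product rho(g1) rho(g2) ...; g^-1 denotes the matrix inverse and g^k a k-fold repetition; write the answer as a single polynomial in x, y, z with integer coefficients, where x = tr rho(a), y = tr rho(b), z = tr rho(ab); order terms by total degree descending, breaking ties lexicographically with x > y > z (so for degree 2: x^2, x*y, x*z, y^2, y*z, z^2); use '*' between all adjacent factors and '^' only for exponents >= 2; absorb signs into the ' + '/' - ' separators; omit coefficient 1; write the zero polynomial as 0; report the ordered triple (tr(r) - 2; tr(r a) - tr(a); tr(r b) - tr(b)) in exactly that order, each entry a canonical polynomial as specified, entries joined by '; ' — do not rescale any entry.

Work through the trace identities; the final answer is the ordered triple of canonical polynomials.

trace(b^2) = trace(b) * trace(b) - trace(1)   [square of b] = y^2 - 2
reduce: trace(b^2 a) = trace(b) * trace(a b) - trace(a)   [square of b] = y*z - x
trace(b a^-1 b) = trace(b^2) * trace(a) - trace(b^2 a)   [inverse elimination on a] = x*y^2 - y*z - x
so trace(b a b a) = trace(b a) * trace(b a) - trace(1)   [split at repeated b] = z^2 - 2
so trace(b a^-1 b a) = trace(b a b) * trace(a) - trace(b a b a) = x*y*z - x^2 - z^2 + 2
so trace(b^3) = trace(b) * trace(b^2) - trace(b)   [square of b] = y^3 - 3*y
so trace(b^3 a) = trace(b) * trace(a b^2) - trace(a b)   [square of b] = y^2*z - x*y - z
reduce: trace(b a^-1 b^2) = trace(b^3) * trace(a) - trace(b^3 a)   [inverse elimination on a] = x*y^3 - y^2*z - 2*x*y + z
assemble the triple (trace(r) - 2; trace(r a) - x; trace(r b) - y)

x*y^2 - y*z - x - 2; x*y*z - x^2 - z^2 - x + 2; x*y^3 - y^2*z - 2*x*y - y + z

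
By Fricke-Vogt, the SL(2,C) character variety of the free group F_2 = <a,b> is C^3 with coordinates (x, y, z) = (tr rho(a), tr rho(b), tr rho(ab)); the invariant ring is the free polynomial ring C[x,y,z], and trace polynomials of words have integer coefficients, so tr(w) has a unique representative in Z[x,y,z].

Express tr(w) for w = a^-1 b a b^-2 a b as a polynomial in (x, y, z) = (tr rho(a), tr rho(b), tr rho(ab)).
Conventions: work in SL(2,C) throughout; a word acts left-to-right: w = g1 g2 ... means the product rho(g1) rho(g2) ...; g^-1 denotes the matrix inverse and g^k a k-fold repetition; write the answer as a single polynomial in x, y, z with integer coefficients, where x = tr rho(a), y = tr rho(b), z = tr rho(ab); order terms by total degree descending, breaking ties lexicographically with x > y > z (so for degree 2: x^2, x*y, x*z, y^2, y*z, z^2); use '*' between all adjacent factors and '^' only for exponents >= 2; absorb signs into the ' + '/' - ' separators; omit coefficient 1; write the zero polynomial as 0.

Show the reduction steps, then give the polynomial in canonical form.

x^2*y^3*z - x^3*y^2 - x*y^4 - 2*x*y^2*z^2 + y^3*z + y*z^3 + x^3 + 5*x*y^2 + x*z^2 - 4*y*z - 3*x

next, tr(a^2 b) = tr(a) * tr(b a) - tr(b) = x*z - y
next, tr(a^2) = tr(a) * tr(a) - tr(1) = x^2 - 2
tr(a b^2 a) = tr(b) * tr(a^2 b) - tr(a^2) = x*y*z - x^2 - y^2 + 2
next, tr(a b a b) = tr(b a) * tr(b a) - tr(1)   [split at repeated b] = z^2 - 2
tr(a b^2 a b) = tr(b) * tr(a b a b) - tr(a b a) = y*z^2 - x*z - y
tr(b a b^-1 a b) = tr(a b^2 a) * tr(b) - tr(a b^2 a b) = x*y^2*z - x^2*y - y^3 - y*z^2 + x*z + 3*y
tr(b a b) = tr(b) * tr(a b) - tr(a) = y*z - x
tr(a b a b a) = tr(a) * tr(b a b a) - tr(b a b) = x*z^2 - y*z - x
and tr(a b a b a b) = tr(a b a b) * tr(a b) - tr(b a)   [split at repeated a] = z^3 - 3*z
tr(b a b^-1 a b a) = tr(a b a b a) * tr(b) - tr(a b a b a b) = x*y*z^2 - y^2*z - z^3 - x*y + 3*z
and tr(b^-1 a b a^-1 b a) = tr(b a b^-1 a b) * tr(a) - tr(b a b^-1 a b a) = x^2*y^2*z - x^3*y - x*y^3 - 2*x*y*z^2 + x^2*z + y^2*z + z^3 + 4*x*y - 3*z
and tr(a b a^-1 b a) = tr(b a^2 b) * tr(a) - tr(b a^2 b a) = x^2*y*z - x^3 - x*y^2 - x*z^2 + y*z + 3*x
and tr(a^-1 b a b^-2 a b) = tr(b^-1 a b a^-1 b a) * tr(b) - tr(b^-1 a b a^-1 b a b) = x^2*y^3*z - x^3*y^2 - x*y^4 - 2*x*y^2*z^2 + y^3*z + y*z^3 + x^3 + 5*x*y^2 + x*z^2 - 4*y*z - 3*x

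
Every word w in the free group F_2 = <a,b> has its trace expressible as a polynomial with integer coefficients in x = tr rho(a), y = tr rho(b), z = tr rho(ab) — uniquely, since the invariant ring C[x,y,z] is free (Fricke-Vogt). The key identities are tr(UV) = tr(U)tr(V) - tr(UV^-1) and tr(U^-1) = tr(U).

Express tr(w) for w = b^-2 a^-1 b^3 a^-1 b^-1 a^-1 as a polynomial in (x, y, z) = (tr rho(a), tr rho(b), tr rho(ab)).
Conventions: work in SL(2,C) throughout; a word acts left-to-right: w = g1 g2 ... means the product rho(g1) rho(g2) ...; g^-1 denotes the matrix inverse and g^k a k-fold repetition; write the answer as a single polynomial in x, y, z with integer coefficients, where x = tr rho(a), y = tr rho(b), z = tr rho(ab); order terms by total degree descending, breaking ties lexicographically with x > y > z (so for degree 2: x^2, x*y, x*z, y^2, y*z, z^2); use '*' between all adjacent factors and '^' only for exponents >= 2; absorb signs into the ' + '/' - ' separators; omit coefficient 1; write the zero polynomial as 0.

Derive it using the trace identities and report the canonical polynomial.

x*y^4*z^2 - x^2*y^3*z - y^5*z - y^3*z^3 - x*y^2*z^2 + 2*x^2*y*z + 5*y^3*z + y*z^3 - x*y^2 - x*z^2 - 4*y*z + x

tr(b a^-1) = tr(b)*tr(a) - tr(b a)  (eliminate a^-1) = x*y - z
tr(a^-1 b a^-1) = tr(b a^-1)*tr(a) - tr(b)  (eliminate a^-1) = x^2*y - x*z - y
tr(b^2) = tr(b)*tr(b) - tr(1)  (reduce the b square) = y^2 - 2
tr(b^2 a) = tr(b)*tr(a b) - tr(a)  (reduce the b square) = y*z - x
tr(b a^-1 b) = tr(b^2)*tr(a) - tr(b^2 a)  (eliminate a^-1) = x*y^2 - y*z - x
tr(b a b a) = tr(b a)*tr(b a) - tr(1)  (split on b) = z^2 - 2
tr(b a^-1 b a) = tr(b a b)*tr(a) - tr(b a b a)  (eliminate a^-1) = x*y*z - x^2 - z^2 + 2
tr(a^-1 b a^-1 b) = tr(b a^-1 b)*tr(a) - tr(b a^-1 b a)  (eliminate a^-1) = x^2*y^2 - 2*x*y*z + z^2 - 2
tr(b a^-1 b^-1 a^-1) = tr(a^-1 b a^-1)*tr(b) - tr(a^-1 b a^-1 b)  (eliminate b^-1) = x*y*z - y^2 - z^2 + 2
tr(b^3) = tr(b)*tr(b^2) - tr(b)  (reduce the b square) = y^3 - 3*y
tr(a b^3) = tr(b)*tr(b a b) - tr(b a)  (reduce the b square) = y^2*z - x*y - z
tr(b a b^3) = tr(b)*tr(a b^3) - tr(a b^2)  (reduce the b square) = y^3*z - x*y^2 - 2*y*z + x
tr(a b a) = tr(a)*tr(b a) - tr(b)  (reduce the a square) = x*z - y
tr(b a b a b) = tr(b)*tr(a b a b) - tr(a b a)  (reduce the b square) = y*z^2 - x*z - y
tr(b a b^3 a) = tr(b)*tr(b a b a b) - tr(b a b a)  (reduce the b square) = y^2*z^2 - x*y*z - y^2 - z^2 + 2
tr(a b^3 a^-1 b) = tr(b a b^3)*tr(a) - tr(b a b^3 a)  (eliminate a^-1) = x*y^3*z - x^2*y^2 - y^2*z^2 - x*y*z + x^2 + y^2 + z^2 - 2
tr(a b^3 a^-1 b^-1) = tr(a b^3 a^-1)*tr(b) - tr(a b^3 a^-1 b)  (eliminate b^-1) = -x*y^3*z + x^2*y^2 + y^4 + y^2*z^2 + x*y*z - x^2 - 4*y^2 - z^2 + 2
tr(b^-2 a b^3 a^-1) = tr(a b^3 a^-1 b^-1)*tr(b) - tr(a b^3 a^-1)  (eliminate b^-1) = -x*y^4*z + x^2*y^3 + y^5 + y^3*z^2 + x*y^2*z - x^2*y - 5*y^3 - y*z^2 + 5*y
tr(a^-1 b^-2 a b^3 a^-1) = tr(b^-2 a b^3 a^-1)*tr(a) - tr(b^-2 a b^3)  (eliminate a^-1) = -x^2*y^4*z + x^3*y^3 + x*y^5 + x*y^3*z^2 + x^2*y^2*z - x^3*y - 5*x*y^3 - x*y*z^2 + 5*x*y - z
tr(b^4) = tr(b)*tr(b^3) - tr(b^2)  (reduce the b square) = y^4 - 4*y^2 + 2
tr(b a^2 b^3) = tr(a)*tr(b^4 a) - tr(b^4)  (reduce the a square) = x*y^3*z - x^2*y^2 - y^4 - 2*x*y*z + x^2 + 4*y^2 - 2
tr(a b a^2 b^2) = tr(a)*tr(b^2 a b a) - tr(b^2 a b)  (reduce the a square) = x*y*z^2 - x^2*z - y^2*z + z
tr(a b a^2 b) = tr(a)*tr(b a b a) - tr(b a b)  (reduce the a square) = x*z^2 - y*z - x
tr(b a^2 b^3 a) = tr(b)*tr(a b a^2 b^2) - tr(a b a^2 b)  (reduce the b square) = x*y^2*z^2 - x^2*y*z - y^3*z - x*z^2 + 2*y*z + x
tr(a b^3 a^-1 b a) = tr(b a^2 b^3)*tr(a) - tr(b a^2 b^3 a)  (eliminate a^-1) = x^2*y^3*z - x^3*y^2 - x*y^4 - x*y^2*z^2 - x^2*y*z + y^3*z + x^3 + 4*x*y^2 + x*z^2 - 2*y*z - 3*x
tr(b a b a b^3) = tr(b)*tr(b^2 a b a b) - tr(b^2 a b a)  (reduce the b square) = y^3*z^2 - x*y^2*z - y^3 - 2*y*z^2 + x*z + 3*y
tr(a b a b a b) = tr(a b)*tr(a b a b) - tr(a^-1 b^-1)  (split on a) = z^3 - 3*z
tr(a b a b a b^2) = tr(b)*tr(a b a b a b) - tr(a b a b a)  (reduce the b square) = y*z^3 - x*z^2 - 2*y*z + x
tr(b a b a b^3 a) = tr(b)*tr(a b a b a b^2) - tr(a b a b a b)  (reduce the b square) = y^2*z^3 - x*y*z^2 - 2*y^2*z - z^3 + x*y + 3*z
tr(a b^3 a^-1 b a b) = tr(b a b a b^3)*tr(a) - tr(b a b a b^3 a)  (eliminate a^-1) = x*y^3*z^2 - x^2*y^2*z - y^2*z^3 - x*y^3 - x*y*z^2 + x^2*z + 2*y^2*z + z^3 + 2*x*y - 3*z
tr(b^-1 a b^3 a^-1 b a) = tr(a b^3 a^-1 b a)*tr(b) - tr(a b^3 a^-1 b a b)  (eliminate b^-1) = x^2*y^4*z - x^3*y^3 - x*y^5 - 2*x*y^3*z^2 + y^4*z + y^2*z^3 + x^3*y + 5*x*y^3 + 2*x*y*z^2 - x^2*z - 4*y^2*z - z^3 - 5*x*y + 3*z
tr(b^-2 a b^3 a^-1 b a) = tr(b^-1 a b^3 a^-1 b a)*tr(b) - tr(b^-1 a b^3 a^-1 b a b)  (eliminate b^-1) = x^2*y^5*z - x^3*y^4 - x*y^6 - 2*x*y^4*z^2 - x^2*y^3*z + y^5*z + y^3*z^3 + 2*x^3*y^2 + 6*x*y^4 + 3*x*y^2*z^2 - 5*y^3*z - y*z^3 - x^3 - 9*x*y^2 - x*z^2 + 5*y*z + 3*x
tr(a^-1 b^-2 a b^3 a^-1 b) = tr(b^-2 a b^3 a^-1 b)*tr(a) - tr(b^-2 a b^3 a^-1 b a)  (eliminate a^-1) = -x^2*y^5*z + x^3*y^4 + x*y^6 + 2*x*y^4*z^2 - y^5*z - y^3*z^3 - x^3*y^2 - 5*x*y^4 - 2*x*y^2*z^2 + x^2*y*z + 5*y^3*z + y*z^3 + 5*x*y^2 - 5*y*z - x
tr(b^3 a^-1 b^-1 a^-1 b^-2 a) = tr(a^-1 b^-2 a b^3 a^-1)*tr(b) - tr(a^-1 b^-2 a b^3 a^-1 b)  (eliminate b^-1) = -x*y^4*z^2 + x^2*y^3*z + y^5*z + y^3*z^3 + x*y^2*z^2 - x^2*y*z - 5*y^3*z - y*z^3 + 4*y*z + x
tr(b^-2 a^-1 b^3 a^-1 b^-1 a^-1) = tr(b^3 a^-1 b^-1 a^-1 b^-2)*tr(a) - tr(b^3 a^-1 b^-1 a^-1 b^-2 a)  (eliminate a^-1) = x*y^4*z^2 - x^2*y^3*z - y^5*z - y^3*z^3 - x*y^2*z^2 + 2*x^2*y*z + 5*y^3*z + y*z^3 - x*y^2 - x*z^2 - 4*y*z + x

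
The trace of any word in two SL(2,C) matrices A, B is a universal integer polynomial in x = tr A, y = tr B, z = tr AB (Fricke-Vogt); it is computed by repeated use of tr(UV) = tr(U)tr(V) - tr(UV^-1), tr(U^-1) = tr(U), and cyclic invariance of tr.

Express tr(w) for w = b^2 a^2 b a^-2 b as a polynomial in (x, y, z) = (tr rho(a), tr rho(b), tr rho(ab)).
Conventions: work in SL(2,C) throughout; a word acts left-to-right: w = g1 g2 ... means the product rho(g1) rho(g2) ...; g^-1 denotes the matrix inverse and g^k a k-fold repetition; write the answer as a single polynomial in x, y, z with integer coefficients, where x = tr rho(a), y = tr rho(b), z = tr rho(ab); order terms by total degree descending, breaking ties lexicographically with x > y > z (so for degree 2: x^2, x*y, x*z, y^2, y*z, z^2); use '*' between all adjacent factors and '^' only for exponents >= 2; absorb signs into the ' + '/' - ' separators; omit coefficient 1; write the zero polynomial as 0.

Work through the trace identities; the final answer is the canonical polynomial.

x^3*y^3*z - x^4*y^2 - x^2*y^4 - x^2*y^2*z^2 - x^3*y*z + x^4 + 5*x^2*y^2 + x^2*z^2 + y^4 - 4*x^2 - 4*y^2 + 2

so trace(a b^2) = trace(b)*trace(a b) - trace(a) = y*z - x
trace(b^2 a b) = trace(b)*trace(a b^2) - trace(a b) = y^2*z - x*y - z
trace(b^4 a) = trace(b)*trace(b^2 a b) - trace(b^2 a) = y^3*z - x*y^2 - 2*y*z + x
trace(b^2) = trace(b)*trace(b) - trace(1) = y^2 - 2
so trace(b^3) = trace(b)*trace(b^2) - trace(b) = y^3 - 3*y
trace(b^4) = trace(b)*trace(b^3) - trace(b^2) = y^4 - 4*y^2 + 2
trace(b^3 a^2 b) = trace(a)*trace(b^4 a) - trace(b^4) = x*y^3*z - x^2*y^2 - y^4 - 2*x*y*z + x^2 + 4*y^2 - 2
so trace(a b a b) = trace(b a)*trace(b a) - trace(1)   [split at repeated b] = z^2 - 2
so trace(a b a) = trace(a)*trace(b a) - trace(b) = x*z - y
so trace(b a b^2 a) = trace(b)*trace(a b a b) - trace(a b a) = y*z^2 - x*z - y
trace(b a^2 b a b) = trace(a)*trace(b a b^2 a) - trace(b a b^2) = x*y*z^2 - x^2*z - y^2*z + z
trace(b a^2 b a) = trace(a)*trace(b a b a) - trace(b a b) = x*z^2 - y*z - x
trace(b^3 a^2 b a) = trace(b)*trace(b a^2 b a b) - trace(b a^2 b a) = x*y^2*z^2 - x^2*y*z - y^3*z - x*z^2 + 2*y*z + x
so trace(b^3 a^2 b a^-1) = trace(b^3 a^2 b)*trace(a) - trace(b^3 a^2 b a) = x^2*y^3*z - x^3*y^2 - x*y^4 - x*y^2*z^2 - x^2*y*z + y^3*z + x^3 + 4*x*y^2 + x*z^2 - 2*y*z - 3*x
so trace(b^2 a^2 b a^-2 b) = trace(b^3 a^2 b a^-1)*trace(a) - trace(b^3 a^2 b) = x^3*y^3*z - x^4*y^2 - x^2*y^4 - x^2*y^2*z^2 - x^3*y*z + x^4 + 5*x^2*y^2 + x^2*z^2 + y^4 - 4*x^2 - 4*y^2 + 2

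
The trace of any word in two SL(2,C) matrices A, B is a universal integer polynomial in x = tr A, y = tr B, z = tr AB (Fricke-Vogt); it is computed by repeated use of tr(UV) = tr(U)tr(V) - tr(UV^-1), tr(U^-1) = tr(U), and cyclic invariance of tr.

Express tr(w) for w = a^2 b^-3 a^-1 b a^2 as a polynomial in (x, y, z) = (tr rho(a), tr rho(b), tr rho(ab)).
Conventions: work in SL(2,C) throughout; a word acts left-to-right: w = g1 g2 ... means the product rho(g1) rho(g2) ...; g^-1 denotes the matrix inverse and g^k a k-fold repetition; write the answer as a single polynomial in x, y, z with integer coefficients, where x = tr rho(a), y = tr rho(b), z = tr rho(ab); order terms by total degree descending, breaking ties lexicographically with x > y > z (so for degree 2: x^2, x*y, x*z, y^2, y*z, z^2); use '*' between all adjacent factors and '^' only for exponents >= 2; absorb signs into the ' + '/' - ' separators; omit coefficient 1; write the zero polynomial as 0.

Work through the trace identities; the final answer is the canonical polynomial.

-x^4*y^3*z + x^5*y^2 + x^3*y^4 + x^3*y^2*z^2 + x^4*y*z + 2*x^2*y^3*z - x^5 - 6*x^3*y^2 - x^3*z^2 - 2*x*y^4 - 2*x*y^2*z^2 - 3*x^2*y*z + 5*x^3 + 8*x*y^2 + 2*x*z^2 + y*z - 5*x

tr(a^2) = tr(a) tr(a) - tr(1)  (reduce the a square) = x^2 - 2
tr(a^3) = tr(a) tr(a^2) - tr(a)  (reduce the a square) = x^3 - 3*x
reduce: tr(a^4) = tr(a) tr(a^3) - tr(a^2)  (reduce the a square) = x^4 - 4*x^2 + 2
so tr(b a^2) = tr(a) tr(b a) - tr(b)  (reduce the a square) = x*z - y
tr(b a^3) = tr(a) tr(b a^2) - tr(b a)  (reduce the a square) = x^2*z - x*y - z
tr(a^4 b) = tr(a) tr(b a^3) - tr(b a^2)  (reduce the a square) = x^3*z - x^2*y - 2*x*z + y
reduce: tr(a^4 b^-1) = tr(a^4) tr(b) - tr(a^4 b)  (eliminate b^-1) = x^4*y - x^3*z - 3*x^2*y + 2*x*z + y
reduce: tr(a b a^4) = tr(a) tr(a b a^3) - tr(a b a^2)  (reduce the a square) = x^4*z - x^3*y - 3*x^2*z + 2*x*y + z
tr(b a b a) = tr(a b) tr(a b) - tr(1)  (split on a) = z^2 - 2
tr(b a b) = tr(b) tr(a b) - tr(a)  (reduce the b square) = y*z - x
so tr(b a b a^2) = tr(a) tr(b a b a) - tr(b a b)  (reduce the a square) = x*z^2 - y*z - x
reduce: tr(b a b a^3) = tr(a) tr(b a b a^2) - tr(b a b a)  (reduce the a square) = x^2*z^2 - x*y*z - x^2 - z^2 + 2
tr(a b a^4 b) = tr(a) tr(b a b a^3) - tr(b a b a^2)  (reduce the a square) = x^3*z^2 - x^2*y*z - x^3 - 2*x*z^2 + y*z + 3*x
tr(a b a^4 b^-1) = tr(a b a^4) tr(b) - tr(a b a^4 b)  (eliminate b^-1) = x^4*y*z - x^3*y^2 - x^3*z^2 - 2*x^2*y*z + x^3 + 2*x*y^2 + 2*x*z^2 - 3*x
so tr(b a^4 b^-2 a) = tr(a b a^4 b^-1) tr(b) - tr(a b a^4)  (eliminate b^-1) = x^4*y^2*z - x^3*y^3 - x^3*y*z^2 - x^4*z - 2*x^2*y^2*z + 2*x^3*y + 2*x*y^3 + 2*x*y*z^2 + 3*x^2*z - 5*x*y - z
reduce: tr(b^-1 a^-1 b a^4 b^-1) = tr(b a^4 b^-2) tr(a) - tr(b a^4 b^-2 a)  (eliminate a^-1) = -x^4*y^2*z + x^5*y + x^3*y^3 + x^3*y*z^2 + 2*x^2*y^2*z - 5*x^3*y - 2*x*y^3 - 2*x*y*z^2 - x^2*z + 6*x*y + z
so tr(b^-1 a^-1 b a^4) = tr(b a^4 b^-1) tr(a) - tr(b a^4 b^-1 a)  (eliminate a^-1) = -x^4*y*z + x^5 + x^3*y^2 + x^3*z^2 + 2*x^2*y*z - 5*x^3 - 2*x*y^2 - 2*x*z^2 + 5*x
so tr(a^2 b^-3 a^-1 b a^2) = tr(b^-1 a^-1 b a^4 b^-1) tr(b) - tr(b^-1 a^-1 b a^4)  (eliminate b^-1) = -x^4*y^3*z + x^5*y^2 + x^3*y^4 + x^3*y^2*z^2 + x^4*y*z + 2*x^2*y^3*z - x^5 - 6*x^3*y^2 - x^3*z^2 - 2*x*y^4 - 2*x*y^2*z^2 - 3*x^2*y*z + 5*x^3 + 8*x*y^2 + 2*x*z^2 + y*z - 5*x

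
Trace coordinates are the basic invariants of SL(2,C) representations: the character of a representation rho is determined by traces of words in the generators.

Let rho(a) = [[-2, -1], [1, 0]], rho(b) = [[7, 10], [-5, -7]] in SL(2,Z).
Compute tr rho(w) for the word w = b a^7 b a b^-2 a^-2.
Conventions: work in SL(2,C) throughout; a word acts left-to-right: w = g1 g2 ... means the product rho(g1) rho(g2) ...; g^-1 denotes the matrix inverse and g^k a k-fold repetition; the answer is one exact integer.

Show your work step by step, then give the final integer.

rho(b) = [[7, 10], [-5, -7]]
... * rho(a) = [[-2, -1], [1, 0]]  ->  [[-4, -7], [3, 5]]
... * rho(a) = [[-2, -1], [1, 0]]  ->  [[1, 4], [-1, -3]]
... * rho(a) = [[-2, -1], [1, 0]]  ->  [[2, -1], [-1, 1]]
... * rho(a) = [[-2, -1], [1, 0]]  ->  [[-5, -2], [3, 1]]
... * rho(a) = [[-2, -1], [1, 0]]  ->  [[8, 5], [-5, -3]]
... * rho(a) = [[-2, -1], [1, 0]]  ->  [[-11, -8], [7, 5]]
... * rho(a) = [[-2, -1], [1, 0]]  ->  [[14, 11], [-9, -7]]
... * rho(b) = [[7, 10], [-5, -7]]  ->  [[43, 63], [-28, -41]]
... * rho(a) = [[-2, -1], [1, 0]]  ->  [[-23, -43], [15, 28]]
... * rho(b^-1) = [[-7, -10], [5, 7]]  ->  [[-54, -71], [35, 46]]
... * rho(b^-1) = [[-7, -10], [5, 7]]  ->  [[23, 43], [-15, -28]]
... * rho(a^-1) = [[0, 1], [-1, -2]]  ->  [[-43, -63], [28, 41]]
... * rho(a^-1) = [[0, 1], [-1, -2]]  ->  [[63, 83], [-41, -54]]
tr = 63 + -54 = 9

9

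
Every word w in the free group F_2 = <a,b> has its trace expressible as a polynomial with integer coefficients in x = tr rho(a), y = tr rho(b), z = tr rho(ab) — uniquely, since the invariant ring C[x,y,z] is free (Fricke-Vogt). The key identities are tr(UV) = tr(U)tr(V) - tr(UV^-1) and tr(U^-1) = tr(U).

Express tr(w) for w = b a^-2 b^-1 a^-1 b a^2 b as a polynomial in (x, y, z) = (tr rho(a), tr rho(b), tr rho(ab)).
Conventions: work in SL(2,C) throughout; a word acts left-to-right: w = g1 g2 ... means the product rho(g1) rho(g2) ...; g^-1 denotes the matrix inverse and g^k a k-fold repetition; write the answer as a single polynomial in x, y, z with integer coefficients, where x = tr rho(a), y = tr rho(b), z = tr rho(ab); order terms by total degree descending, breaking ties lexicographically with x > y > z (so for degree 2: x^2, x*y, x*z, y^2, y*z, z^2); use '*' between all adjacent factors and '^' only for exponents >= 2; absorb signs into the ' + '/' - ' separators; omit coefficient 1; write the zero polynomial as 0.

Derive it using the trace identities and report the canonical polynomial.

x^3*y^2*z^2 - x^4*y*z - 2*x^2*y^3*z - x^2*y*z^3 + x^3*y^2 + x*y^4 + x*y^2*z^2 + 4*x^2*y*z - 3*x*y^2 - y*z - x

tr(a b^2) = tr(b)*tr(a b) - tr(a)  (reduce the b square) = y*z - x
tr(b^3 a) = tr(b)*tr(b a b) - tr(b a)  (reduce the b square) = y^2*z - x*y - z
and tr(b^2) = tr(b)*tr(b) - tr(1)  (reduce the b square) = y^2 - 2
next, tr(b^3) = tr(b)*tr(b^2) - tr(b)  (reduce the b square) = y^3 - 3*y
next, tr(b a^2 b^2) = tr(a)*tr(b^3 a) - tr(b^3)  (reduce the a square) = x*y^2*z - x^2*y - y^3 - x*z + 3*y
and tr(b a b a) = tr(b a)*tr(b a) - tr(1)  (split on b) = z^2 - 2
tr(a b a^2 b) = tr(a)*tr(b a b a) - tr(b a b)  (reduce the a square) = x*z^2 - y*z - x
tr(b a^2) = tr(a)*tr(b a) - tr(b)  (reduce the a square) = x*z - y
tr(a b a^2) = tr(a)*tr(b a^2) - tr(b a)  (reduce the a square) = x^2*z - x*y - z
and tr(a b a^2 b^2) = tr(b)*tr(a b a^2 b) - tr(a b a^2)  (reduce the b square) = x*y*z^2 - x^2*z - y^2*z + z
tr(b a b a^2 b^2) = tr(b)*tr(a b a^2 b^2) - tr(a b a^2 b)  (reduce the b square) = x*y^2*z^2 - x^2*y*z - y^3*z - x*z^2 + 2*y*z + x
tr(b a b a b a) = tr(a b a b)*tr(a b) - tr(b a)  (split on a) = z^3 - 3*z
tr(b a b a b) = tr(b)*tr(a b a b) - tr(a b a)  (reduce the b square) = y*z^2 - x*z - y
next, tr(a b a b a^2 b) = tr(a)*tr(b a b a b a) - tr(b a b a b)  (reduce the a square) = x*z^3 - y*z^2 - 2*x*z + y
next, tr(a b a b a^2) = tr(a)*tr(a b a b a) - tr(a b a b)  (reduce the a square) = x^2*z^2 - x*y*z - x^2 - z^2 + 2
and tr(b a b a^2 b^2 a) = tr(b)*tr(a b a b a^2 b) - tr(a b a b a^2)  (reduce the b square) = x*y*z^3 - x^2*z^2 - y^2*z^2 - x*y*z + x^2 + y^2 + z^2 - 2
tr(a b a^2 b^2 a^-1 b) = tr(b a b a^2 b^2)*tr(a) - tr(b a b a^2 b^2 a)  (eliminate a^-1) = x^2*y^2*z^2 - x^3*y*z - x*y^3*z - x*y*z^3 + y^2*z^2 + 3*x*y*z - y^2 - z^2 + 2
and tr(b a^2 b^2 a^-1 b^-1 a) = tr(a b a^2 b^2 a^-1)*tr(b) - tr(a b a^2 b^2 a^-1 b)  (eliminate b^-1) = -x^2*y^2*z^2 + x^3*y*z + 2*x*y^3*z + x*y*z^3 - x^2*y^2 - y^4 - y^2*z^2 - 4*x*y*z + 4*y^2 + z^2 - 2
tr(a^-1 b^-1 a^-1 b a^2 b^2) = tr(b a^2 b^2 a^-1 b^-1)*tr(a) - tr(b a^2 b^2 a^-1 b^-1 a)  (eliminate a^-1) = x^2*y^2*z^2 - x^3*y*z - 2*x*y^3*z - x*y*z^3 + x^2*y^2 + y^4 + y^2*z^2 + 5*x*y*z - x^2 - 4*y^2 - z^2 + 2
tr(a^2) = tr(a)*tr(a) - tr(1)  (reduce the a square) = x^2 - 2
tr(b a^2 b) = tr(b)*tr(a^2 b) - tr(a^2)  (reduce the b square) = x*y*z - x^2 - y^2 + 2
next, tr(a^-1 b a^2 b) = tr(b a^2 b)*tr(a) - tr(b a^2 b a)  (eliminate a^-1) = x^2*y*z - x^3 - x*y^2 - x*z^2 + y*z + 3*x
next, tr(b a^-2 b^-1 a^-1 b a^2 b) = tr(a^-1 b^-1 a^-1 b a^2 b^2)*tr(a) - tr(a^-1 b^-1 a^-1 b a^2 b^2 a)  (eliminate a^-1) = x^3*y^2*z^2 - x^4*y*z - 2*x^2*y^3*z - x^2*y*z^3 + x^3*y^2 + x*y^4 + x*y^2*z^2 + 4*x^2*y*z - 3*x*y^2 - y*z - x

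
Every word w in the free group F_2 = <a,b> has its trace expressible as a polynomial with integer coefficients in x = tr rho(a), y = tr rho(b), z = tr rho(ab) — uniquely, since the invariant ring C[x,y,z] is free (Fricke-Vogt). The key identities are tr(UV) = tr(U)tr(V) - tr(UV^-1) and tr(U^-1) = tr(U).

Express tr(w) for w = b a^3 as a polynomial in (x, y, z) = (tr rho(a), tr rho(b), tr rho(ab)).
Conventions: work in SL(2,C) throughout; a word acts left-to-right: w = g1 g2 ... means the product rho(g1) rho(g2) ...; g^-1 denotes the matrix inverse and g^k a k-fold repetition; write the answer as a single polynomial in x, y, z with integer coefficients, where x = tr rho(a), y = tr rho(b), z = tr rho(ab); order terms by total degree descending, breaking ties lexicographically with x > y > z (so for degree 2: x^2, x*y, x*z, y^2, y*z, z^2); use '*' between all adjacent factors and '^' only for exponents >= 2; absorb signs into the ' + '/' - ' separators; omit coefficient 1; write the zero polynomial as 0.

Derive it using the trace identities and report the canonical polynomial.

use: tr(a b a) = tr(a) tr(b a) - tr(b)  (reduce the a square) = x*z - y
use: tr(b a^3) = tr(a) tr(a b a) - tr(a b)  (reduce the a square) = x^2*z - x*y - z

x^2*z - x*y - z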